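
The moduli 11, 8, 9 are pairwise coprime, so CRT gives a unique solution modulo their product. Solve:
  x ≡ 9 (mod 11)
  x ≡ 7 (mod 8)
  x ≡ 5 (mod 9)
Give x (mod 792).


Moduli 11, 8, 9 are pairwise coprime; by CRT there is a unique solution modulo M = 11 · 8 · 9 = 792.
Solve pairwise, accumulating the modulus:
  Start with x ≡ 9 (mod 11).
  Combine with x ≡ 7 (mod 8): since gcd(11, 8) = 1, we get a unique residue mod 88.
    Write x = 9 + 11·t and substitute into x ≡ 7 (mod 8): 11·t ≡ 7 − 9 = -2 (mod 8).
    Reduce coefficients mod 8: 3·t ≡ 6 (mod 8).
    The inverse of 3 mod 8 is 3 (since 3·3 = 9 = 1·8 + 1), so t ≡ 3·6 = 18 ≡ 2 (mod 8).
    Then x = 9 + 11·2 = 31, valid modulo lcm(11, 8) = 88: x ≡ 31 (mod 88).
  Combine with x ≡ 5 (mod 9): since gcd(88, 9) = 1, we get a unique residue mod 792.
    Write x = 31 + 88·t and substitute into x ≡ 5 (mod 9): 88·t ≡ 5 − 31 = -26 (mod 9).
    Reduce coefficients mod 9: 7·t ≡ 1 (mod 9).
    The inverse of 7 mod 9 is 4 (since 7·4 = 28 = 3·9 + 1), so t ≡ 4·1 = 4 ≡ 4 (mod 9).
    Then x = 31 + 88·4 = 383, valid modulo lcm(88, 9) = 792: x ≡ 383 (mod 792).
Verify: 383 mod 11 = 9 ✓, 383 mod 8 = 7 ✓, 383 mod 9 = 5 ✓.

x ≡ 383 (mod 792).


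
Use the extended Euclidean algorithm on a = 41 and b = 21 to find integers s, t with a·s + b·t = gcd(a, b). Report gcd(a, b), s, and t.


Euclidean algorithm on (41, 21) — divide until remainder is 0:
  41 = 1 · 21 + 20
  21 = 1 · 20 + 1
  20 = 20 · 1 + 0
gcd(41, 21) = 1.
Track Bezout coefficients alongside the remainders: start with r₀ = 41 = a·1 + b·0 (s = 1, t = 0) and r₁ = 21 = a·0 + b·1 (s = 0, t = 1); each new remainder r_{k+1} = r_{k-1} − q_k·r_k inherits s_{k+1} = s_{k-1} − q_k·s_k, t_{k+1} = t_{k-1} − q_k·t_k, so r_k = a·s_k + b·t_k at every step:
  q = 1: r = 20, s = 1 − 1·0 = 1, t = 0 − 1·1 = -1  (check: 41·1 + 21·(-1) = 20)
  q = 1: r = 1, s = 0 − 1·1 = -1, t = 1 − 1·(-1) = 2  (check: 41·(-1) + 21·2 = 1)
The row with r = 1 (the gcd) gives the Bezout coefficients s = -1, t = 2.
Result: 41 · (-1) + 21 · (2) = 1.

gcd(41, 21) = 1; s = -1, t = 2 (check: 41·(-1) + 21·2 = 1).


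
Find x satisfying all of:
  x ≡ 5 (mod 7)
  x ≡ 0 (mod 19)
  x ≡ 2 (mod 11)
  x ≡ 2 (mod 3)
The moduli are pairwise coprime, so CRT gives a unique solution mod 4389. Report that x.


Product of moduli M = 7 · 19 · 11 · 3 = 4389.
Merge one congruence at a time:
  Start: x ≡ 5 (mod 7).
  Combine with x ≡ 0 (mod 19); new modulus lcm = 133.
    Write x = 5 + 7·t and substitute into x ≡ 0 (mod 19): 7·t ≡ 0 − 5 = -5 (mod 19).
    Reduce coefficients mod 19: 7·t ≡ 14 (mod 19).
    The inverse of 7 mod 19 is 11 (since 7·11 = 77 = 4·19 + 1), so t ≡ 11·14 = 154 ≡ 2 (mod 19).
    Then x = 5 + 7·2 = 19, valid modulo lcm(7, 19) = 133: x ≡ 19 (mod 133).
  Combine with x ≡ 2 (mod 11); new modulus lcm = 1463.
    Write x = 19 + 133·t and substitute into x ≡ 2 (mod 11): 133·t ≡ 2 − 19 = -17 (mod 11).
    Reduce coefficients mod 11: 1·t ≡ 5 (mod 11).
    So t ≡ 5 (mod 11).
    Then x = 19 + 133·5 = 684, valid modulo lcm(133, 11) = 1463: x ≡ 684 (mod 1463).
  Combine with x ≡ 2 (mod 3); new modulus lcm = 4389.
    Write x = 684 + 1463·t and substitute into x ≡ 2 (mod 3): 1463·t ≡ 2 − 684 = -682 (mod 3).
    Reduce coefficients mod 3: 2·t ≡ 2 (mod 3).
    The inverse of 2 mod 3 is 2 (since 2·2 = 4 = 1·3 + 1), so t ≡ 2·2 = 4 ≡ 1 (mod 3).
    Then x = 684 + 1463·1 = 2147, valid modulo lcm(1463, 3) = 4389: x ≡ 2147 (mod 4389).
Verify against each original: 2147 mod 7 = 5, 2147 mod 19 = 0, 2147 mod 11 = 2, 2147 mod 3 = 2.

x ≡ 2147 (mod 4389).


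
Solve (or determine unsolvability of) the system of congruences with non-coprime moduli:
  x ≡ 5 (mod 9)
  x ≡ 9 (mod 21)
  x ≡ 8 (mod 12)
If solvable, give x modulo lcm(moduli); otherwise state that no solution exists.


Moduli 9, 21, 12 are not pairwise coprime, so CRT works modulo lcm(m_i) when all pairwise compatibility conditions hold.
Pairwise compatibility: gcd(m_i, m_j) must divide a_i - a_j for every pair.
Merge one congruence at a time:
  Start: x ≡ 5 (mod 9).
  Combine with x ≡ 9 (mod 21): gcd(9, 21) = 3, and 9 - 5 = 4 is NOT divisible by 3.
    ⇒ system is inconsistent (no integer solution).

No solution (the system is inconsistent).


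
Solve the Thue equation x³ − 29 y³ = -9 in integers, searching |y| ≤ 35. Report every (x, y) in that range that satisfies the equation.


The equation is x³ - 29y³ = -9. For fixed y, x³ = 29·y³ − 9, so a solution requires the RHS to be a perfect cube.
Strategy: iterate y from -35 to 35, compute RHS = 29·y³ − 9, and check whether it is a (positive or negative) perfect cube.
Check small values of y:
  y = 0: RHS = -9 is not a perfect cube.
  y = 1: RHS = 20 is not a perfect cube.
  y = -1: RHS = -38 is not a perfect cube.
  y = 2: RHS = 223 is not a perfect cube.
  y = -2: RHS = -241 is not a perfect cube.
  y = 3: RHS = 774 is not a perfect cube.
  y = -3: RHS = -792 is not a perfect cube.
Continuing the search up to |y| = 35 finds no solutions either.
No (x, y) in the scanned range satisfies the equation.

No integer solutions with |y| ≤ 35.


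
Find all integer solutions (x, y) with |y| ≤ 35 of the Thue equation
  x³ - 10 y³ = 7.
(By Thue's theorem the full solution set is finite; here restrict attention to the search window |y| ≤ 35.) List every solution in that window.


The equation is x³ - 10y³ = 7. For fixed y, x³ = 10·y³ + 7, so a solution requires the RHS to be a perfect cube.
Strategy: iterate y from -35 to 35, compute RHS = 10·y³ + 7, and check whether it is a (positive or negative) perfect cube.
Check small values of y:
  y = 0: RHS = 7 is not a perfect cube.
  y = 1: RHS = 17 is not a perfect cube.
  y = -1: RHS = -3 is not a perfect cube.
  y = 2: RHS = 87 is not a perfect cube.
  y = -2: RHS = -73 is not a perfect cube.
  y = 3: RHS = 277 is not a perfect cube.
  y = -3: RHS = -263 is not a perfect cube.
Continuing the search up to |y| = 35 finds no solutions either.
No (x, y) in the scanned range satisfies the equation.

No integer solutions with |y| ≤ 35.


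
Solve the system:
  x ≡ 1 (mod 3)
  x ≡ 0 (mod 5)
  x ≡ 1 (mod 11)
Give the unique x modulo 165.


Moduli 3, 5, 11 are pairwise coprime; by CRT there is a unique solution modulo M = 3 · 5 · 11 = 165.
Solve pairwise, accumulating the modulus:
  Start with x ≡ 1 (mod 3).
  Combine with x ≡ 0 (mod 5): since gcd(3, 5) = 1, we get a unique residue mod 15.
    Write x = 1 + 3·t and substitute into x ≡ 0 (mod 5): 3·t ≡ 0 − 1 = -1 (mod 5).
    Reduce coefficients mod 5: 3·t ≡ 4 (mod 5).
    The inverse of 3 mod 5 is 2 (since 3·2 = 6 = 1·5 + 1), so t ≡ 2·4 = 8 ≡ 3 (mod 5).
    Then x = 1 + 3·3 = 10, valid modulo lcm(3, 5) = 15: x ≡ 10 (mod 15).
  Combine with x ≡ 1 (mod 11): since gcd(15, 11) = 1, we get a unique residue mod 165.
    Write x = 10 + 15·t and substitute into x ≡ 1 (mod 11): 15·t ≡ 1 − 10 = -9 (mod 11).
    Reduce coefficients mod 11: 4·t ≡ 2 (mod 11).
    The inverse of 4 mod 11 is 3 (since 4·3 = 12 = 1·11 + 1), so t ≡ 3·2 = 6 ≡ 6 (mod 11).
    Then x = 10 + 15·6 = 100, valid modulo lcm(15, 11) = 165: x ≡ 100 (mod 165).
Verify: 100 mod 3 = 1 ✓, 100 mod 5 = 0 ✓, 100 mod 11 = 1 ✓.

x ≡ 100 (mod 165).


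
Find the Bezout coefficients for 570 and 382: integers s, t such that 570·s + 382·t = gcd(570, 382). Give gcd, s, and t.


Euclidean algorithm on (570, 382) — divide until remainder is 0:
  570 = 1 · 382 + 188
  382 = 2 · 188 + 6
  188 = 31 · 6 + 2
  6 = 3 · 2 + 0
gcd(570, 382) = 2.
Track Bezout coefficients alongside the remainders: start with r₀ = 570 = a·1 + b·0 (s = 1, t = 0) and r₁ = 382 = a·0 + b·1 (s = 0, t = 1); each new remainder r_{k+1} = r_{k-1} − q_k·r_k inherits s_{k+1} = s_{k-1} − q_k·s_k, t_{k+1} = t_{k-1} − q_k·t_k, so r_k = a·s_k + b·t_k at every step:
  q = 1: r = 188, s = 1 − 1·0 = 1, t = 0 − 1·1 = -1  (check: 570·1 + 382·(-1) = 188)
  q = 2: r = 6, s = 0 − 2·1 = -2, t = 1 − 2·(-1) = 3  (check: 570·(-2) + 382·3 = 6)
  q = 31: r = 2, s = 1 − 31·(-2) = 63, t = -1 − 31·3 = -94  (check: 570·63 + 382·(-94) = 2)
The row with r = 2 (the gcd) gives the Bezout coefficients s = 63, t = -94.
Result: 570 · (63) + 382 · (-94) = 2.

gcd(570, 382) = 2; s = 63, t = -94 (check: 570·63 + 382·(-94) = 2).


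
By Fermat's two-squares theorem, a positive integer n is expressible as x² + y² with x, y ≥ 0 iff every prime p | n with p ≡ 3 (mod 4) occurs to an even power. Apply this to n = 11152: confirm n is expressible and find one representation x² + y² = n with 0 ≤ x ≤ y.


Step 1: Factor n = 11152 = 2^4 · 17 · 41.
Step 2: Check the mod-4 condition on each prime factor: 2 = 2 (special); 17 ≡ 1 (mod 4), exponent 1; 41 ≡ 1 (mod 4), exponent 1.
All primes ≡ 3 (mod 4) appear to even exponent (or don't appear), so by the two-squares theorem n IS expressible as a sum of two squares.
Step 3: Build a representation. Group n = k² · m with k = 4 and m = 17 · 41 = 697 (a product of primes ≡ 1 (mod 4)); a representation of m scales to one of n via (k·x)² + (k·y)² = k²(x² + y²). Each prime p ≡ 1 (mod 4) is itself a sum of two squares; find a² by testing p − a² for a perfect square:
  17: 17 − 1² = 16 = 4² ⇒ 17 = 1² + 4².
  41: 41 − 1² = 40, 41 − 2² = 37, 41 − 3² = 32, 41 − 4² = 25 = 5² ⇒ 41 = 4² + 5².
  Combine using the Brahmagupta–Fibonacci identity (a² + b²)(c² + d²) = (ac − bd)² + (ad + bc)² = (ac + bd)² + (ad − bc)²:
  17 · 41 = 697: from (1² + 4²)(4² + 5²), take (1·4 − 4·5, 1·5 + 4·4) = (4 − 20, 5 + 16) = (-16, 21); dropping signs (only squares matter) gives (16, 21); check 16² + 21² = 256 + 441 = 697 ✓.
  Scale by k = 4: (4·16, 4·21) = (64, 84).
Step 4: Order so x ≤ y and verify: 64² + 84² = 4096 + 7056 = 11152 = n. ✓

n = 11152 = 64² + 84² (one valid representation with x ≤ y).


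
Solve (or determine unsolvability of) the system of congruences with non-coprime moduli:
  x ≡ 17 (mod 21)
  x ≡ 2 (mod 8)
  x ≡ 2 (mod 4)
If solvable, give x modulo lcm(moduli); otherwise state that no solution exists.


Moduli 21, 8, 4 are not pairwise coprime, so CRT works modulo lcm(m_i) when all pairwise compatibility conditions hold.
Pairwise compatibility: gcd(m_i, m_j) must divide a_i - a_j for every pair.
Merge one congruence at a time:
  Start: x ≡ 17 (mod 21).
  Combine with x ≡ 2 (mod 8): gcd(21, 8) = 1; 2 - 17 = -15, which IS divisible by 1, so compatible.
    Write x = 17 + 21·t and substitute into x ≡ 2 (mod 8): 21·t ≡ 2 − 17 = -15 (mod 8).
    Reduce coefficients mod 8: 5·t ≡ 1 (mod 8).
    The inverse of 5 mod 8 is 5 (since 5·5 = 25 = 3·8 + 1), so t ≡ 5·1 = 5 ≡ 5 (mod 8).
    Then x = 17 + 21·5 = 122, valid modulo lcm(21, 8) = 168: x ≡ 122 (mod 168).
  Combine with x ≡ 2 (mod 4): gcd(168, 4) = 4; 2 - 122 = -120, which IS divisible by 4, so compatible.
    Write x = 122 + 168·t and substitute into x ≡ 2 (mod 4): 168·t ≡ 2 − 122 = -120 (mod 4).
    Divide the congruence (and modulus) by g = 4: 42·t ≡ -30 (mod 1).
    Modulo 1 every t works; take t = 0.
    Then x = 122 + 168·0 = 122, valid modulo lcm(168, 4) = 168: x ≡ 122 (mod 168).
Verify: 122 mod 21 = 17, 122 mod 8 = 2, 122 mod 4 = 2.

x ≡ 122 (mod 168).


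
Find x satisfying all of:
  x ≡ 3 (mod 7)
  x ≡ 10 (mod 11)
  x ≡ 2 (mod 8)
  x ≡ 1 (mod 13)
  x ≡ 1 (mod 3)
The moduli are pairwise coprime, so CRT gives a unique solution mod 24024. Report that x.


Product of moduli M = 7 · 11 · 8 · 13 · 3 = 24024.
Merge one congruence at a time:
  Start: x ≡ 3 (mod 7).
  Combine with x ≡ 10 (mod 11); new modulus lcm = 77.
    Write x = 3 + 7·t and substitute into x ≡ 10 (mod 11): 7·t ≡ 10 − 3 = 7 (mod 11).
    The inverse of 7 mod 11 is 8 (since 7·8 = 56 = 5·11 + 1), so t ≡ 8·7 = 56 ≡ 1 (mod 11).
    Then x = 3 + 7·1 = 10, valid modulo lcm(7, 11) = 77: x ≡ 10 (mod 77).
  Combine with x ≡ 2 (mod 8); new modulus lcm = 616.
    Write x = 10 + 77·t and substitute into x ≡ 2 (mod 8): 77·t ≡ 2 − 10 = -8 (mod 8).
    Reduce coefficients mod 8: 5·t ≡ 0 (mod 8).
    The inverse of 5 mod 8 is 5 (since 5·5 = 25 = 3·8 + 1), so t ≡ 5·0 = 0 ≡ 0 (mod 8).
    Then x = 10 + 77·0 = 10, valid modulo lcm(77, 8) = 616: x ≡ 10 (mod 616).
  Combine with x ≡ 1 (mod 13); new modulus lcm = 8008.
    Write x = 10 + 616·t and substitute into x ≡ 1 (mod 13): 616·t ≡ 1 − 10 = -9 (mod 13).
    Reduce coefficients mod 13: 5·t ≡ 4 (mod 13).
    The inverse of 5 mod 13 is 8 (since 5·8 = 40 = 3·13 + 1), so t ≡ 8·4 = 32 ≡ 6 (mod 13).
    Then x = 10 + 616·6 = 3706, valid modulo lcm(616, 13) = 8008: x ≡ 3706 (mod 8008).
  Combine with x ≡ 1 (mod 3); new modulus lcm = 24024.
    Write x = 3706 + 8008·t and substitute into x ≡ 1 (mod 3): 8008·t ≡ 1 − 3706 = -3705 (mod 3).
    Reduce coefficients mod 3: 1·t ≡ 0 (mod 3).
    So t ≡ 0 (mod 3).
    Then x = 3706 + 8008·0 = 3706, valid modulo lcm(8008, 3) = 24024: x ≡ 3706 (mod 24024).
Verify against each original: 3706 mod 7 = 3, 3706 mod 11 = 10, 3706 mod 8 = 2, 3706 mod 13 = 1, 3706 mod 3 = 1.

x ≡ 3706 (mod 24024).


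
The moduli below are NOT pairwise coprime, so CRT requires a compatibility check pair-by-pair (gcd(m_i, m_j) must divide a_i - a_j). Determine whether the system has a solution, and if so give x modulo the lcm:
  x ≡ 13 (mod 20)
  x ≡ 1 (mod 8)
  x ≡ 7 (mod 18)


Moduli 20, 8, 18 are not pairwise coprime, so CRT works modulo lcm(m_i) when all pairwise compatibility conditions hold.
Pairwise compatibility: gcd(m_i, m_j) must divide a_i - a_j for every pair.
Merge one congruence at a time:
  Start: x ≡ 13 (mod 20).
  Combine with x ≡ 1 (mod 8): gcd(20, 8) = 4; 1 - 13 = -12, which IS divisible by 4, so compatible.
    Write x = 13 + 20·t and substitute into x ≡ 1 (mod 8): 20·t ≡ 1 − 13 = -12 (mod 8).
    Divide the congruence (and modulus) by g = 4: 5·t ≡ -3 (mod 2).
    Reduce coefficients mod 2: 1·t ≡ 1 (mod 2).
    So t ≡ 1 (mod 2).
    Then x = 13 + 20·1 = 33, valid modulo lcm(20, 8) = 40: x ≡ 33 (mod 40).
  Combine with x ≡ 7 (mod 18): gcd(40, 18) = 2; 7 - 33 = -26, which IS divisible by 2, so compatible.
    Write x = 33 + 40·t and substitute into x ≡ 7 (mod 18): 40·t ≡ 7 − 33 = -26 (mod 18).
    Divide the congruence (and modulus) by g = 2: 20·t ≡ -13 (mod 9).
    Reduce coefficients mod 9: 2·t ≡ 5 (mod 9).
    The inverse of 2 mod 9 is 5 (since 2·5 = 10 = 1·9 + 1), so t ≡ 5·5 = 25 ≡ 7 (mod 9).
    Then x = 33 + 40·7 = 313, valid modulo lcm(40, 18) = 360: x ≡ 313 (mod 360).
Verify: 313 mod 20 = 13, 313 mod 8 = 1, 313 mod 18 = 7.

x ≡ 313 (mod 360).


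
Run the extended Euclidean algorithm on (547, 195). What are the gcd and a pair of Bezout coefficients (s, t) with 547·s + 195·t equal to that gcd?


Euclidean algorithm on (547, 195) — divide until remainder is 0:
  547 = 2 · 195 + 157
  195 = 1 · 157 + 38
  157 = 4 · 38 + 5
  38 = 7 · 5 + 3
  5 = 1 · 3 + 2
  3 = 1 · 2 + 1
  2 = 2 · 1 + 0
gcd(547, 195) = 1.
Track Bezout coefficients alongside the remainders: start with r₀ = 547 = a·1 + b·0 (s = 1, t = 0) and r₁ = 195 = a·0 + b·1 (s = 0, t = 1); each new remainder r_{k+1} = r_{k-1} − q_k·r_k inherits s_{k+1} = s_{k-1} − q_k·s_k, t_{k+1} = t_{k-1} − q_k·t_k, so r_k = a·s_k + b·t_k at every step:
  q = 2: r = 157, s = 1 − 2·0 = 1, t = 0 − 2·1 = -2  (check: 547·1 + 195·(-2) = 157)
  q = 1: r = 38, s = 0 − 1·1 = -1, t = 1 − 1·(-2) = 3  (check: 547·(-1) + 195·3 = 38)
  q = 4: r = 5, s = 1 − 4·(-1) = 5, t = -2 − 4·3 = -14  (check: 547·5 + 195·(-14) = 5)
  q = 7: r = 3, s = -1 − 7·5 = -36, t = 3 − 7·(-14) = 101  (check: 547·(-36) + 195·101 = 3)
  q = 1: r = 2, s = 5 − 1·(-36) = 41, t = -14 − 1·101 = -115  (check: 547·41 + 195·(-115) = 2)
  q = 1: r = 1, s = -36 − 1·41 = -77, t = 101 − 1·(-115) = 216  (check: 547·(-77) + 195·216 = 1)
The row with r = 1 (the gcd) gives the Bezout coefficients s = -77, t = 216.
Result: 547 · (-77) + 195 · (216) = 1.

gcd(547, 195) = 1; s = -77, t = 216 (check: 547·(-77) + 195·216 = 1).


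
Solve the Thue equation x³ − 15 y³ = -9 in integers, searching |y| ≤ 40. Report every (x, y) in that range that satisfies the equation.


The equation is x³ - 15y³ = -9. For fixed y, x³ = 15·y³ − 9, so a solution requires the RHS to be a perfect cube.
Strategy: iterate y from -40 to 40, compute RHS = 15·y³ − 9, and check whether it is a (positive or negative) perfect cube.
Check small values of y:
  y = 0: RHS = -9 is not a perfect cube.
  y = 1: RHS = 6 is not a perfect cube.
  y = -1: RHS = -24 is not a perfect cube.
  y = 2: RHS = 111 is not a perfect cube.
  y = -2: RHS = -129 is not a perfect cube.
  y = 3: RHS = 396 is not a perfect cube.
  y = -3: RHS = -414 is not a perfect cube.
Continuing the search up to |y| = 40 finds no solutions either.
No (x, y) in the scanned range satisfies the equation.

No integer solutions with |y| ≤ 40.


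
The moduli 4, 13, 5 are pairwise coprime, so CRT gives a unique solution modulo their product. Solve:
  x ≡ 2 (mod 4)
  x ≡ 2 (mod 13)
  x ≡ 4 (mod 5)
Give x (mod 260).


Moduli 4, 13, 5 are pairwise coprime; by CRT there is a unique solution modulo M = 4 · 13 · 5 = 260.
Solve pairwise, accumulating the modulus:
  Start with x ≡ 2 (mod 4).
  Combine with x ≡ 2 (mod 13): since gcd(4, 13) = 1, we get a unique residue mod 52.
    Write x = 2 + 4·t and substitute into x ≡ 2 (mod 13): 4·t ≡ 2 − 2 = 0 (mod 13).
    The inverse of 4 mod 13 is 10 (since 4·10 = 40 = 3·13 + 1), so t ≡ 10·0 = 0 ≡ 0 (mod 13).
    Then x = 2 + 4·0 = 2, valid modulo lcm(4, 13) = 52: x ≡ 2 (mod 52).
  Combine with x ≡ 4 (mod 5): since gcd(52, 5) = 1, we get a unique residue mod 260.
    Write x = 2 + 52·t and substitute into x ≡ 4 (mod 5): 52·t ≡ 4 − 2 = 2 (mod 5).
    Reduce coefficients mod 5: 2·t ≡ 2 (mod 5).
    The inverse of 2 mod 5 is 3 (since 2·3 = 6 = 1·5 + 1), so t ≡ 3·2 = 6 ≡ 1 (mod 5).
    Then x = 2 + 52·1 = 54, valid modulo lcm(52, 5) = 260: x ≡ 54 (mod 260).
Verify: 54 mod 4 = 2 ✓, 54 mod 13 = 2 ✓, 54 mod 5 = 4 ✓.

x ≡ 54 (mod 260).


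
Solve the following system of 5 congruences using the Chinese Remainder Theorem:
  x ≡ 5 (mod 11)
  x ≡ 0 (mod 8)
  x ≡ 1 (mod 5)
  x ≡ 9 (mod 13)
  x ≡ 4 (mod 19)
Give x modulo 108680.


Product of moduli M = 11 · 8 · 5 · 13 · 19 = 108680.
Merge one congruence at a time:
  Start: x ≡ 5 (mod 11).
  Combine with x ≡ 0 (mod 8); new modulus lcm = 88.
    Write x = 5 + 11·t and substitute into x ≡ 0 (mod 8): 11·t ≡ 0 − 5 = -5 (mod 8).
    Reduce coefficients mod 8: 3·t ≡ 3 (mod 8).
    The inverse of 3 mod 8 is 3 (since 3·3 = 9 = 1·8 + 1), so t ≡ 3·3 = 9 ≡ 1 (mod 8).
    Then x = 5 + 11·1 = 16, valid modulo lcm(11, 8) = 88: x ≡ 16 (mod 88).
  Combine with x ≡ 1 (mod 5); new modulus lcm = 440.
    Write x = 16 + 88·t and substitute into x ≡ 1 (mod 5): 88·t ≡ 1 − 16 = -15 (mod 5).
    Reduce coefficients mod 5: 3·t ≡ 0 (mod 5).
    The inverse of 3 mod 5 is 2 (since 3·2 = 6 = 1·5 + 1), so t ≡ 2·0 = 0 ≡ 0 (mod 5).
    Then x = 16 + 88·0 = 16, valid modulo lcm(88, 5) = 440: x ≡ 16 (mod 440).
  Combine with x ≡ 9 (mod 13); new modulus lcm = 5720.
    Write x = 16 + 440·t and substitute into x ≡ 9 (mod 13): 440·t ≡ 9 − 16 = -7 (mod 13).
    Reduce coefficients mod 13: 11·t ≡ 6 (mod 13).
    The inverse of 11 mod 13 is 6 (since 11·6 = 66 = 5·13 + 1), so t ≡ 6·6 = 36 ≡ 10 (mod 13).
    Then x = 16 + 440·10 = 4416, valid modulo lcm(440, 13) = 5720: x ≡ 4416 (mod 5720).
  Combine with x ≡ 4 (mod 19); new modulus lcm = 108680.
    Write x = 4416 + 5720·t and substitute into x ≡ 4 (mod 19): 5720·t ≡ 4 − 4416 = -4412 (mod 19).
    Reduce coefficients mod 19: 1·t ≡ 15 (mod 19).
    So t ≡ 15 (mod 19).
    Then x = 4416 + 5720·15 = 90216, valid modulo lcm(5720, 19) = 108680: x ≡ 90216 (mod 108680).
Verify against each original: 90216 mod 11 = 5, 90216 mod 8 = 0, 90216 mod 5 = 1, 90216 mod 13 = 9, 90216 mod 19 = 4.

x ≡ 90216 (mod 108680).


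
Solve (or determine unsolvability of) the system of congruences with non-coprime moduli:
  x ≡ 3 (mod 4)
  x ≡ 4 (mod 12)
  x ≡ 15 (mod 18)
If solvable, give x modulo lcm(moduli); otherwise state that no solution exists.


Moduli 4, 12, 18 are not pairwise coprime, so CRT works modulo lcm(m_i) when all pairwise compatibility conditions hold.
Pairwise compatibility: gcd(m_i, m_j) must divide a_i - a_j for every pair.
Merge one congruence at a time:
  Start: x ≡ 3 (mod 4).
  Combine with x ≡ 4 (mod 12): gcd(4, 12) = 4, and 4 - 3 = 1 is NOT divisible by 4.
    ⇒ system is inconsistent (no integer solution).

No solution (the system is inconsistent).


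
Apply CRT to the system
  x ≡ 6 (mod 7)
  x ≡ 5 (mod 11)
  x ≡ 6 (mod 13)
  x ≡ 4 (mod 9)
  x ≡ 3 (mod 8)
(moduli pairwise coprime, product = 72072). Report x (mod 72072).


Product of moduli M = 7 · 11 · 13 · 9 · 8 = 72072.
Merge one congruence at a time:
  Start: x ≡ 6 (mod 7).
  Combine with x ≡ 5 (mod 11); new modulus lcm = 77.
    Write x = 6 + 7·t and substitute into x ≡ 5 (mod 11): 7·t ≡ 5 − 6 = -1 (mod 11).
    Reduce coefficients mod 11: 7·t ≡ 10 (mod 11).
    The inverse of 7 mod 11 is 8 (since 7·8 = 56 = 5·11 + 1), so t ≡ 8·10 = 80 ≡ 3 (mod 11).
    Then x = 6 + 7·3 = 27, valid modulo lcm(7, 11) = 77: x ≡ 27 (mod 77).
  Combine with x ≡ 6 (mod 13); new modulus lcm = 1001.
    Write x = 27 + 77·t and substitute into x ≡ 6 (mod 13): 77·t ≡ 6 − 27 = -21 (mod 13).
    Reduce coefficients mod 13: 12·t ≡ 5 (mod 13).
    The inverse of 12 mod 13 is 12 (since 12·12 = 144 = 11·13 + 1), so t ≡ 12·5 = 60 ≡ 8 (mod 13).
    Then x = 27 + 77·8 = 643, valid modulo lcm(77, 13) = 1001: x ≡ 643 (mod 1001).
  Combine with x ≡ 4 (mod 9); new modulus lcm = 9009.
    Write x = 643 + 1001·t and substitute into x ≡ 4 (mod 9): 1001·t ≡ 4 − 643 = -639 (mod 9).
    Reduce coefficients mod 9: 2·t ≡ 0 (mod 9).
    The inverse of 2 mod 9 is 5 (since 2·5 = 10 = 1·9 + 1), so t ≡ 5·0 = 0 ≡ 0 (mod 9).
    Then x = 643 + 1001·0 = 643, valid modulo lcm(1001, 9) = 9009: x ≡ 643 (mod 9009).
  Combine with x ≡ 3 (mod 8); new modulus lcm = 72072.
    Write x = 643 + 9009·t and substitute into x ≡ 3 (mod 8): 9009·t ≡ 3 − 643 = -640 (mod 8).
    Reduce coefficients mod 8: 1·t ≡ 0 (mod 8).
    So t ≡ 0 (mod 8).
    Then x = 643 + 9009·0 = 643, valid modulo lcm(9009, 8) = 72072: x ≡ 643 (mod 72072).
Verify against each original: 643 mod 7 = 6, 643 mod 11 = 5, 643 mod 13 = 6, 643 mod 9 = 4, 643 mod 8 = 3.

x ≡ 643 (mod 72072).


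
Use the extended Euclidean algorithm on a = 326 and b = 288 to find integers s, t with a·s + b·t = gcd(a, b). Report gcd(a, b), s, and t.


Euclidean algorithm on (326, 288) — divide until remainder is 0:
  326 = 1 · 288 + 38
  288 = 7 · 38 + 22
  38 = 1 · 22 + 16
  22 = 1 · 16 + 6
  16 = 2 · 6 + 4
  6 = 1 · 4 + 2
  4 = 2 · 2 + 0
gcd(326, 288) = 2.
Track Bezout coefficients alongside the remainders: start with r₀ = 326 = a·1 + b·0 (s = 1, t = 0) and r₁ = 288 = a·0 + b·1 (s = 0, t = 1); each new remainder r_{k+1} = r_{k-1} − q_k·r_k inherits s_{k+1} = s_{k-1} − q_k·s_k, t_{k+1} = t_{k-1} − q_k·t_k, so r_k = a·s_k + b·t_k at every step:
  q = 1: r = 38, s = 1 − 1·0 = 1, t = 0 − 1·1 = -1  (check: 326·1 + 288·(-1) = 38)
  q = 7: r = 22, s = 0 − 7·1 = -7, t = 1 − 7·(-1) = 8  (check: 326·(-7) + 288·8 = 22)
  q = 1: r = 16, s = 1 − 1·(-7) = 8, t = -1 − 1·8 = -9  (check: 326·8 + 288·(-9) = 16)
  q = 1: r = 6, s = -7 − 1·8 = -15, t = 8 − 1·(-9) = 17  (check: 326·(-15) + 288·17 = 6)
  q = 2: r = 4, s = 8 − 2·(-15) = 38, t = -9 − 2·17 = -43  (check: 326·38 + 288·(-43) = 4)
  q = 1: r = 2, s = -15 − 1·38 = -53, t = 17 − 1·(-43) = 60  (check: 326·(-53) + 288·60 = 2)
The row with r = 2 (the gcd) gives the Bezout coefficients s = -53, t = 60.
Result: 326 · (-53) + 288 · (60) = 2.

gcd(326, 288) = 2; s = -53, t = 60 (check: 326·(-53) + 288·60 = 2).


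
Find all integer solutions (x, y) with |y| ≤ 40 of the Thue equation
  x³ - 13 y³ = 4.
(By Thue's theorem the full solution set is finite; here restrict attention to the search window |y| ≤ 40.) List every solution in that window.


The equation is x³ - 13y³ = 4. For fixed y, x³ = 13·y³ + 4, so a solution requires the RHS to be a perfect cube.
Strategy: iterate y from -40 to 40, compute RHS = 13·y³ + 4, and check whether it is a (positive or negative) perfect cube.
Check small values of y:
  y = 0: RHS = 4 is not a perfect cube.
  y = 1: RHS = 17 is not a perfect cube.
  y = -1: RHS = -9 is not a perfect cube.
  y = 2: RHS = 108 is not a perfect cube.
  y = -2: RHS = -100 is not a perfect cube.
  y = 3: RHS = 355 is not a perfect cube.
  y = -3: RHS = -347 is not a perfect cube.
Continuing the search up to |y| = 40 finds no solutions either.
No (x, y) in the scanned range satisfies the equation.

No integer solutions with |y| ≤ 40.


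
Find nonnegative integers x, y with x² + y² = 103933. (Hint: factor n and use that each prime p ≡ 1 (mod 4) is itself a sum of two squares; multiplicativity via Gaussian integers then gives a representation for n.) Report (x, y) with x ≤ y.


Step 1: Factor n = 103933 = 37 · 53^2.
Step 2: Check the mod-4 condition on each prime factor: 37 ≡ 1 (mod 4), exponent 1; 53 ≡ 1 (mod 4), exponent 2.
All primes ≡ 3 (mod 4) appear to even exponent (or don't appear), so by the two-squares theorem n IS expressible as a sum of two squares.
Step 3: Build a representation. Here n = 37 · 53 · 53 is a product of primes ≡ 1 (mod 4). Each prime p ≡ 1 (mod 4) is itself a sum of two squares; find a² by testing p − a² for a perfect square:
  37: 37 − 1² = 36 = 6² ⇒ 37 = 1² + 6².
  53: 53 − 1² = 52, 53 − 2² = 49 = 7² ⇒ 53 = 2² + 7².
  Combine using the Brahmagupta–Fibonacci identity (a² + b²)(c² + d²) = (ac − bd)² + (ad + bc)² = (ac + bd)² + (ad − bc)²:
  37 · 53 = 1961: from (1² + 6²)(2² + 7²), take (1·2 − 6·7, 1·7 + 6·2) = (2 − 42, 7 + 12) = (-40, 19); dropping signs (only squares matter) gives (40, 19); check 40² + 19² = 1600 + 361 = 1961 ✓.
  1961 · 53 = 103933: from (40² + 19²)(2² + 7²), take (40·2 − 19·7, 40·7 + 19·2) = (80 − 133, 280 + 38) = (-53, 318); dropping signs (only squares matter) gives (53, 318); check 53² + 318² = 2809 + 101124 = 103933 ✓.
Step 4: Order so x ≤ y and verify: 53² + 318² = 2809 + 101124 = 103933 = n. ✓

n = 103933 = 53² + 318² (one valid representation with x ≤ y).


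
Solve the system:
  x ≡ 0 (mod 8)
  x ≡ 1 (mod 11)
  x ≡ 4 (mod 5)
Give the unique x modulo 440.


Moduli 8, 11, 5 are pairwise coprime; by CRT there is a unique solution modulo M = 8 · 11 · 5 = 440.
Solve pairwise, accumulating the modulus:
  Start with x ≡ 0 (mod 8).
  Combine with x ≡ 1 (mod 11): since gcd(8, 11) = 1, we get a unique residue mod 88.
    Write x = 0 + 8·t and substitute into x ≡ 1 (mod 11): 8·t ≡ 1 − 0 = 1 (mod 11).
    The inverse of 8 mod 11 is 7 (since 8·7 = 56 = 5·11 + 1), so t ≡ 7·1 = 7 ≡ 7 (mod 11).
    Then x = 0 + 8·7 = 56, valid modulo lcm(8, 11) = 88: x ≡ 56 (mod 88).
  Combine with x ≡ 4 (mod 5): since gcd(88, 5) = 1, we get a unique residue mod 440.
    Write x = 56 + 88·t and substitute into x ≡ 4 (mod 5): 88·t ≡ 4 − 56 = -52 (mod 5).
    Reduce coefficients mod 5: 3·t ≡ 3 (mod 5).
    The inverse of 3 mod 5 is 2 (since 3·2 = 6 = 1·5 + 1), so t ≡ 2·3 = 6 ≡ 1 (mod 5).
    Then x = 56 + 88·1 = 144, valid modulo lcm(88, 5) = 440: x ≡ 144 (mod 440).
Verify: 144 mod 8 = 0 ✓, 144 mod 11 = 1 ✓, 144 mod 5 = 4 ✓.

x ≡ 144 (mod 440).


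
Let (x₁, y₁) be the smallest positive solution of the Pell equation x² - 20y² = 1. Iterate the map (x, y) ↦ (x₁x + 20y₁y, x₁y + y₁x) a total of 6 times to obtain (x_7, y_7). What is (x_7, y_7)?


Step 1: Find the fundamental solution (x₁, y₁) of x² - 20y² = 1.
  Expand √20 as a continued fraction. a₀ = ⌊√20⌋ = 4; iterate m_{k+1} = d_k·a_k − m_k, d_{k+1} = (20 − m_{k+1}²)/d_k, a_{k+1} = ⌊(a₀ + m_{k+1})/d_{k+1}⌋ (starting m₀ = 0, d₀ = 1), with convergents p_k = a_k·p_{k-1} + p_{k-2}, q_k = a_k·q_{k-1} + q_{k-2} (p₋₁ = 1, q₋₁ = 0):
  k = 0: a₀ = 4; p₀/q₀ = 4/1; p₀² − 20·q₀² = 16 − 20 = -4.
  k = 1: m = 4, d = 4, a = ⌊(4 + 4)/4⌋ = 2; p/q = (2·4 + 1)/(2·1 + 0) = 9/2; p² − 20·q² = 81 − 80 = 1.
  The first convergent with p² − 20·q² = 1 gives the fundamental solution (x₁, y₁) = (9, 2).
Step 2: Apply the recurrence (x_{n+1}, y_{n+1}) = (x₁x_n + 20y₁y_n, x₁y_n + y₁x_n) repeatedly.
  From (x_1, y_1) = (9, 2): x_2 = 9·9 + 20·2·2 = 161; y_2 = 9·2 + 2·9 = 36.
  From (x_2, y_2) = (161, 36): x_3 = 9·161 + 20·2·36 = 2889; y_3 = 9·36 + 2·161 = 646.
  From (x_3, y_3) = (2889, 646): x_4 = 9·2889 + 20·2·646 = 51841; y_4 = 9·646 + 2·2889 = 11592.
  From (x_4, y_4) = (51841, 11592): x_5 = 9·51841 + 20·2·11592 = 930249; y_5 = 9·11592 + 2·51841 = 208010.
  From (x_5, y_5) = (930249, 208010): x_6 = 9·930249 + 20·2·208010 = 16692641; y_6 = 9·208010 + 2·930249 = 3732588.
  From (x_6, y_6) = (16692641, 3732588): x_7 = 9·16692641 + 20·2·3732588 = 299537289; y_7 = 9·3732588 + 2·16692641 = 66978574.
Step 3: Verify x_7² - 20·y_7² = 89722587501469521 - 89722587501469520 = 1 (should be 1). ✓

(x_1, y_1) = (9, 2); (x_7, y_7) = (299537289, 66978574).


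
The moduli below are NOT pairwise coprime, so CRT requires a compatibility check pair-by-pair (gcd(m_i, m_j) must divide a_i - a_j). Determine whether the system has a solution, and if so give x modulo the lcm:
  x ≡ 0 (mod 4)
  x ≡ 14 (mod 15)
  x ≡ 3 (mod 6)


Moduli 4, 15, 6 are not pairwise coprime, so CRT works modulo lcm(m_i) when all pairwise compatibility conditions hold.
Pairwise compatibility: gcd(m_i, m_j) must divide a_i - a_j for every pair.
Merge one congruence at a time:
  Start: x ≡ 0 (mod 4).
  Combine with x ≡ 14 (mod 15): gcd(4, 15) = 1; 14 - 0 = 14, which IS divisible by 1, so compatible.
    Write x = 0 + 4·t and substitute into x ≡ 14 (mod 15): 4·t ≡ 14 − 0 = 14 (mod 15).
    The inverse of 4 mod 15 is 4 (since 4·4 = 16 = 1·15 + 1), so t ≡ 4·14 = 56 ≡ 11 (mod 15).
    Then x = 0 + 4·11 = 44, valid modulo lcm(4, 15) = 60: x ≡ 44 (mod 60).
  Combine with x ≡ 3 (mod 6): gcd(60, 6) = 6, and 3 - 44 = -41 is NOT divisible by 6.
    ⇒ system is inconsistent (no integer solution).

No solution (the system is inconsistent).


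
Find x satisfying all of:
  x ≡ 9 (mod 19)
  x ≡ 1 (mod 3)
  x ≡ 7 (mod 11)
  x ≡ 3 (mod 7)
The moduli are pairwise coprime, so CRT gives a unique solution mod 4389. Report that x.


Product of moduli M = 19 · 3 · 11 · 7 = 4389.
Merge one congruence at a time:
  Start: x ≡ 9 (mod 19).
  Combine with x ≡ 1 (mod 3); new modulus lcm = 57.
    Write x = 9 + 19·t and substitute into x ≡ 1 (mod 3): 19·t ≡ 1 − 9 = -8 (mod 3).
    Reduce coefficients mod 3: 1·t ≡ 1 (mod 3).
    So t ≡ 1 (mod 3).
    Then x = 9 + 19·1 = 28, valid modulo lcm(19, 3) = 57: x ≡ 28 (mod 57).
  Combine with x ≡ 7 (mod 11); new modulus lcm = 627.
    Write x = 28 + 57·t and substitute into x ≡ 7 (mod 11): 57·t ≡ 7 − 28 = -21 (mod 11).
    Reduce coefficients mod 11: 2·t ≡ 1 (mod 11).
    The inverse of 2 mod 11 is 6 (since 2·6 = 12 = 1·11 + 1), so t ≡ 6·1 = 6 ≡ 6 (mod 11).
    Then x = 28 + 57·6 = 370, valid modulo lcm(57, 11) = 627: x ≡ 370 (mod 627).
  Combine with x ≡ 3 (mod 7); new modulus lcm = 4389.
    Write x = 370 + 627·t and substitute into x ≡ 3 (mod 7): 627·t ≡ 3 − 370 = -367 (mod 7).
    Reduce coefficients mod 7: 4·t ≡ 4 (mod 7).
    The inverse of 4 mod 7 is 2 (since 4·2 = 8 = 1·7 + 1), so t ≡ 2·4 = 8 ≡ 1 (mod 7).
    Then x = 370 + 627·1 = 997, valid modulo lcm(627, 7) = 4389: x ≡ 997 (mod 4389).
Verify against each original: 997 mod 19 = 9, 997 mod 3 = 1, 997 mod 11 = 7, 997 mod 7 = 3.

x ≡ 997 (mod 4389).


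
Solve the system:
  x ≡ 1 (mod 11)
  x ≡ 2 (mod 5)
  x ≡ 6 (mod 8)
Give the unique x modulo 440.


Moduli 11, 5, 8 are pairwise coprime; by CRT there is a unique solution modulo M = 11 · 5 · 8 = 440.
Solve pairwise, accumulating the modulus:
  Start with x ≡ 1 (mod 11).
  Combine with x ≡ 2 (mod 5): since gcd(11, 5) = 1, we get a unique residue mod 55.
    Write x = 1 + 11·t and substitute into x ≡ 2 (mod 5): 11·t ≡ 2 − 1 = 1 (mod 5).
    Reduce coefficients mod 5: 1·t ≡ 1 (mod 5).
    So t ≡ 1 (mod 5).
    Then x = 1 + 11·1 = 12, valid modulo lcm(11, 5) = 55: x ≡ 12 (mod 55).
  Combine with x ≡ 6 (mod 8): since gcd(55, 8) = 1, we get a unique residue mod 440.
    Write x = 12 + 55·t and substitute into x ≡ 6 (mod 8): 55·t ≡ 6 − 12 = -6 (mod 8).
    Reduce coefficients mod 8: 7·t ≡ 2 (mod 8).
    The inverse of 7 mod 8 is 7 (since 7·7 = 49 = 6·8 + 1), so t ≡ 7·2 = 14 ≡ 6 (mod 8).
    Then x = 12 + 55·6 = 342, valid modulo lcm(55, 8) = 440: x ≡ 342 (mod 440).
Verify: 342 mod 11 = 1 ✓, 342 mod 5 = 2 ✓, 342 mod 8 = 6 ✓.

x ≡ 342 (mod 440).


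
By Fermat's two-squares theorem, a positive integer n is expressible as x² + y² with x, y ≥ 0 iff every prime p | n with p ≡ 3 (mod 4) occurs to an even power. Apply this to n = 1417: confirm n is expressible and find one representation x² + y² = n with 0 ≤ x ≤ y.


Step 1: Factor n = 1417 = 13 · 109.
Step 2: Check the mod-4 condition on each prime factor: 13 ≡ 1 (mod 4), exponent 1; 109 ≡ 1 (mod 4), exponent 1.
All primes ≡ 3 (mod 4) appear to even exponent (or don't appear), so by the two-squares theorem n IS expressible as a sum of two squares.
Step 3: Build a representation. Here n = 13 · 109 is a product of primes ≡ 1 (mod 4). Each prime p ≡ 1 (mod 4) is itself a sum of two squares; find a² by testing p − a² for a perfect square:
  13: 13 − 1² = 12, 13 − 2² = 9 = 3² ⇒ 13 = 2² + 3².
  109: 109 − 1² = 108, 109 − 2² = 105, 109 − 3² = 100 = 10² ⇒ 109 = 3² + 10².
  Combine using the Brahmagupta–Fibonacci identity (a² + b²)(c² + d²) = (ac − bd)² + (ad + bc)² = (ac + bd)² + (ad − bc)²:
  13 · 109 = 1417: from (2² + 3²)(3² + 10²), take (2·3 − 3·10, 2·10 + 3·3) = (6 − 30, 20 + 9) = (-24, 29); dropping signs (only squares matter) gives (24, 29); check 24² + 29² = 576 + 841 = 1417 ✓.
Step 4: Order so x ≤ y and verify: 24² + 29² = 576 + 841 = 1417 = n. ✓

n = 1417 = 24² + 29² (one valid representation with x ≤ y).


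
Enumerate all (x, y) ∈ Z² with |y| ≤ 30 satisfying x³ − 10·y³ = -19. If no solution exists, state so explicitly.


The equation is x³ - 10y³ = -19. For fixed y, x³ = 10·y³ − 19, so a solution requires the RHS to be a perfect cube.
Strategy: iterate y from -30 to 30, compute RHS = 10·y³ − 19, and check whether it is a (positive or negative) perfect cube.
Check small values of y:
  y = 0: RHS = -19 is not a perfect cube.
  y = 1: RHS = -9 is not a perfect cube.
  y = -1: RHS = -29 is not a perfect cube.
  y = 2: RHS = 61 is not a perfect cube.
  y = -2: RHS = -99 is not a perfect cube.
  y = 3: RHS = 251 is not a perfect cube.
  y = -3: RHS = -289 is not a perfect cube.
Continuing the search up to |y| = 30 finds no solutions either.
No (x, y) in the scanned range satisfies the equation.

No integer solutions with |y| ≤ 30.


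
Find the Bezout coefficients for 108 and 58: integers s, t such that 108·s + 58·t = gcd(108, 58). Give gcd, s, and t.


Euclidean algorithm on (108, 58) — divide until remainder is 0:
  108 = 1 · 58 + 50
  58 = 1 · 50 + 8
  50 = 6 · 8 + 2
  8 = 4 · 2 + 0
gcd(108, 58) = 2.
Track Bezout coefficients alongside the remainders: start with r₀ = 108 = a·1 + b·0 (s = 1, t = 0) and r₁ = 58 = a·0 + b·1 (s = 0, t = 1); each new remainder r_{k+1} = r_{k-1} − q_k·r_k inherits s_{k+1} = s_{k-1} − q_k·s_k, t_{k+1} = t_{k-1} − q_k·t_k, so r_k = a·s_k + b·t_k at every step:
  q = 1: r = 50, s = 1 − 1·0 = 1, t = 0 − 1·1 = -1  (check: 108·1 + 58·(-1) = 50)
  q = 1: r = 8, s = 0 − 1·1 = -1, t = 1 − 1·(-1) = 2  (check: 108·(-1) + 58·2 = 8)
  q = 6: r = 2, s = 1 − 6·(-1) = 7, t = -1 − 6·2 = -13  (check: 108·7 + 58·(-13) = 2)
The row with r = 2 (the gcd) gives the Bezout coefficients s = 7, t = -13.
Result: 108 · (7) + 58 · (-13) = 2.

gcd(108, 58) = 2; s = 7, t = -13 (check: 108·7 + 58·(-13) = 2).


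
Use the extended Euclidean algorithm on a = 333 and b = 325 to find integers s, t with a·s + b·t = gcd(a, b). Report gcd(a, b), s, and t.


Euclidean algorithm on (333, 325) — divide until remainder is 0:
  333 = 1 · 325 + 8
  325 = 40 · 8 + 5
  8 = 1 · 5 + 3
  5 = 1 · 3 + 2
  3 = 1 · 2 + 1
  2 = 2 · 1 + 0
gcd(333, 325) = 1.
Track Bezout coefficients alongside the remainders: start with r₀ = 333 = a·1 + b·0 (s = 1, t = 0) and r₁ = 325 = a·0 + b·1 (s = 0, t = 1); each new remainder r_{k+1} = r_{k-1} − q_k·r_k inherits s_{k+1} = s_{k-1} − q_k·s_k, t_{k+1} = t_{k-1} − q_k·t_k, so r_k = a·s_k + b·t_k at every step:
  q = 1: r = 8, s = 1 − 1·0 = 1, t = 0 − 1·1 = -1  (check: 333·1 + 325·(-1) = 8)
  q = 40: r = 5, s = 0 − 40·1 = -40, t = 1 − 40·(-1) = 41  (check: 333·(-40) + 325·41 = 5)
  q = 1: r = 3, s = 1 − 1·(-40) = 41, t = -1 − 1·41 = -42  (check: 333·41 + 325·(-42) = 3)
  q = 1: r = 2, s = -40 − 1·41 = -81, t = 41 − 1·(-42) = 83  (check: 333·(-81) + 325·83 = 2)
  q = 1: r = 1, s = 41 − 1·(-81) = 122, t = -42 − 1·83 = -125  (check: 333·122 + 325·(-125) = 1)
The row with r = 1 (the gcd) gives the Bezout coefficients s = 122, t = -125.
Result: 333 · (122) + 325 · (-125) = 1.

gcd(333, 325) = 1; s = 122, t = -125 (check: 333·122 + 325·(-125) = 1).


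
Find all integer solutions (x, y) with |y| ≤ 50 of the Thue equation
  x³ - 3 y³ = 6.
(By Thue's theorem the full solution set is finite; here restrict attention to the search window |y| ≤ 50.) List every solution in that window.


The equation is x³ - 3y³ = 6. For fixed y, x³ = 3·y³ + 6, so a solution requires the RHS to be a perfect cube.
Strategy: iterate y from -50 to 50, compute RHS = 3·y³ + 6, and check whether it is a (positive or negative) perfect cube.
Check small values of y:
  y = 0: RHS = 6 is not a perfect cube.
  y = 1: RHS = 9 is not a perfect cube.
  y = -1: RHS = 3 is not a perfect cube.
  y = 2: RHS = 30 is not a perfect cube.
  y = -2: RHS = -18 is not a perfect cube.
  y = 3: RHS = 87 is not a perfect cube.
  y = -3: RHS = -75 is not a perfect cube.
Continuing the search up to |y| = 50 finds no solutions either.
No (x, y) in the scanned range satisfies the equation.

No integer solutions with |y| ≤ 50.


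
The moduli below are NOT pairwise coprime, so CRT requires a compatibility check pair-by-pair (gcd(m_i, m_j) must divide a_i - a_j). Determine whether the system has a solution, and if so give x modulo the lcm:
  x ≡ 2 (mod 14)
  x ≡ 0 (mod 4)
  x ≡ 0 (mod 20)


Moduli 14, 4, 20 are not pairwise coprime, so CRT works modulo lcm(m_i) when all pairwise compatibility conditions hold.
Pairwise compatibility: gcd(m_i, m_j) must divide a_i - a_j for every pair.
Merge one congruence at a time:
  Start: x ≡ 2 (mod 14).
  Combine with x ≡ 0 (mod 4): gcd(14, 4) = 2; 0 - 2 = -2, which IS divisible by 2, so compatible.
    Write x = 2 + 14·t and substitute into x ≡ 0 (mod 4): 14·t ≡ 0 − 2 = -2 (mod 4).
    Divide the congruence (and modulus) by g = 2: 7·t ≡ -1 (mod 2).
    Reduce coefficients mod 2: 1·t ≡ 1 (mod 2).
    So t ≡ 1 (mod 2).
    Then x = 2 + 14·1 = 16, valid modulo lcm(14, 4) = 28: x ≡ 16 (mod 28).
  Combine with x ≡ 0 (mod 20): gcd(28, 20) = 4; 0 - 16 = -16, which IS divisible by 4, so compatible.
    Write x = 16 + 28·t and substitute into x ≡ 0 (mod 20): 28·t ≡ 0 − 16 = -16 (mod 20).
    Divide the congruence (and modulus) by g = 4: 7·t ≡ -4 (mod 5).
    Reduce coefficients mod 5: 2·t ≡ 1 (mod 5).
    The inverse of 2 mod 5 is 3 (since 2·3 = 6 = 1·5 + 1), so t ≡ 3·1 = 3 ≡ 3 (mod 5).
    Then x = 16 + 28·3 = 100, valid modulo lcm(28, 20) = 140: x ≡ 100 (mod 140).
Verify: 100 mod 14 = 2, 100 mod 4 = 0, 100 mod 20 = 0.

x ≡ 100 (mod 140).
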